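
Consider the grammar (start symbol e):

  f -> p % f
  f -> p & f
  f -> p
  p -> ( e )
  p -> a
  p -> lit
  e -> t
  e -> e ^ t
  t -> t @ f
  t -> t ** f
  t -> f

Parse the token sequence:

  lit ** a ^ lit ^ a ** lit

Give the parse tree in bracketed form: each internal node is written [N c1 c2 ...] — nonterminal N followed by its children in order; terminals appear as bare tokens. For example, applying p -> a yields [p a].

e
e ^ t
e ^ t ^ t
t ^ t ^ t
t ** f ^ t ^ t
f ** f ^ t ^ t
p ** f ^ t ^ t
lit ** f ^ t ^ t
lit ** p ^ t ^ t
lit ** a ^ t ^ t
lit ** a ^ f ^ t
lit ** a ^ p ^ t
lit ** a ^ lit ^ t
lit ** a ^ lit ^ t ** f
lit ** a ^ lit ^ f ** f
lit ** a ^ lit ^ p ** f
lit ** a ^ lit ^ a ** f
lit ** a ^ lit ^ a ** p
lit ** a ^ lit ^ a ** lit

[e [e [e [t [t [f [p lit]]] ** [f [p a]]]] ^ [t [f [p lit]]]] ^ [t [t [f [p a]]] ** [f [p lit]]]]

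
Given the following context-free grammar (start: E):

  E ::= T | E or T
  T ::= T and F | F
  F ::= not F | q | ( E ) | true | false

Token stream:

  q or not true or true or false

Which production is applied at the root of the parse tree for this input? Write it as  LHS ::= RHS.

E ::= E or T

[E [E [E [E [T [F q]]] or [T [F not [F true]]]] or [T [F true]]] or [T [F false]]]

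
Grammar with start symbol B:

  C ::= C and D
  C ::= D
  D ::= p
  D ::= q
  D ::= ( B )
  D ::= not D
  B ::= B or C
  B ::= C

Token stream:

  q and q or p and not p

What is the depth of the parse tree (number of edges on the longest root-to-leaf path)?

[B [B [C [C [D q]] and [D q]]] or [C [C [D p]] and [D not [D p]]]]

5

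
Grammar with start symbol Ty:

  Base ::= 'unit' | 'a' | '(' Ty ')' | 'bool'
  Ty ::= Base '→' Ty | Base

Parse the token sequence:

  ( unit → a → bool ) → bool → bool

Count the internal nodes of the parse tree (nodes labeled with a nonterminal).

12

[Ty [Base ( [Ty [Base unit] → [Ty [Base a] → [Ty [Base bool]]]] )] → [Ty [Base bool] → [Ty [Base bool]]]]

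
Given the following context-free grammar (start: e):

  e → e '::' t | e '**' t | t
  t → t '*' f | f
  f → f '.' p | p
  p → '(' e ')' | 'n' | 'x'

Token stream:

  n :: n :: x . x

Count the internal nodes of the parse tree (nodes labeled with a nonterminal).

[e [e [e [t [f [p n]]]] :: [t [f [p n]]]] :: [t [f [f [p x]] . [p x]]]]

14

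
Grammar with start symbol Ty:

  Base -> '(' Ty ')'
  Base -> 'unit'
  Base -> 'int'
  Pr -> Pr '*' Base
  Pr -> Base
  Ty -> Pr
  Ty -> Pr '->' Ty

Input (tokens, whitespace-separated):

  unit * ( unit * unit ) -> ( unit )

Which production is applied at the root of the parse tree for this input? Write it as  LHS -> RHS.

[Ty [Pr [Pr [Base unit]] * [Base ( [Ty [Pr [Pr [Base unit]] * [Base unit]]] )]] -> [Ty [Pr [Base ( [Ty [Pr [Base unit]]] )]]]]

Ty -> Pr '->' Ty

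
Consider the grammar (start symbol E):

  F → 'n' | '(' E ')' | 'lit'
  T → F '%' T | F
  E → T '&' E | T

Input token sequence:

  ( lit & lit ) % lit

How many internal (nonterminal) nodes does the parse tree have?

11

[E [T [F ( [E [T [F lit]] & [E [T [F lit]]]] )] % [T [F lit]]]]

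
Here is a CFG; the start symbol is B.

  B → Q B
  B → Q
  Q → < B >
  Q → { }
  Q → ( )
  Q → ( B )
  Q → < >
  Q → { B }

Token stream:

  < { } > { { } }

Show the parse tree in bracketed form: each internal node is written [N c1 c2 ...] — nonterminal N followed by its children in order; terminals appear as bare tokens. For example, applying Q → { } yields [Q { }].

[B [Q < [B [Q { }]] >] [B [Q { [B [Q { }]] }]]]

B
Q B
< B > B
< Q > B
< { } > B
< { } > Q
< { } > { B }
< { } > { Q }
< { } > { { } }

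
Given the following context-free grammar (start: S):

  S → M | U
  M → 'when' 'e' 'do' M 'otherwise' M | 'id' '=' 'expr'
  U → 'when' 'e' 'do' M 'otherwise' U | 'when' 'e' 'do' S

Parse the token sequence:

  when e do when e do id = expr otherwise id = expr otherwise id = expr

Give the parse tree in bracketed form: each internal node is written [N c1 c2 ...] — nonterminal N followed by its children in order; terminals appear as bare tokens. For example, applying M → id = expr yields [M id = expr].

[S [M when e do [M when e do [M id = expr] otherwise [M id = expr]] otherwise [M id = expr]]]

S
M
when e do M otherwise M
when e do when e do M otherwise M otherwise M
when e do when e do id = expr otherwise M otherwise M
when e do when e do id = expr otherwise id = expr otherwise M
when e do when e do id = expr otherwise id = expr otherwise id = expr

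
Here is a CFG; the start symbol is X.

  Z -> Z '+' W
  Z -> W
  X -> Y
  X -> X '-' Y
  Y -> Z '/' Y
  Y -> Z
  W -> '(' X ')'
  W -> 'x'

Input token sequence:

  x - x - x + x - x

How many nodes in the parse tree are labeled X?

4

[X [X [X [X [Y [Z [W x]]]] - [Y [Z [W x]]]] - [Y [Z [Z [W x]] + [W x]]]] - [Y [Z [W x]]]]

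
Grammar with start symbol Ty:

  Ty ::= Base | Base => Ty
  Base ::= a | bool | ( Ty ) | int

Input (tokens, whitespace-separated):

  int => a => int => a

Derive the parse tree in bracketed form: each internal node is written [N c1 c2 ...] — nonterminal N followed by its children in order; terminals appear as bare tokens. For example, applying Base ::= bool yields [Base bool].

Ty
Base => Ty
int => Ty
int => Base => Ty
int => a => Ty
int => a => Base => Ty
int => a => int => Ty
int => a => int => Base
int => a => int => a

[Ty [Base int] => [Ty [Base a] => [Ty [Base int] => [Ty [Base a]]]]]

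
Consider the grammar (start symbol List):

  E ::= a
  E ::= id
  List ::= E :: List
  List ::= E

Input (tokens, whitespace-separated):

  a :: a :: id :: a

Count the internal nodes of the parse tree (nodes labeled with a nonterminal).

8

[List [E a] :: [List [E a] :: [List [E id] :: [List [E a]]]]]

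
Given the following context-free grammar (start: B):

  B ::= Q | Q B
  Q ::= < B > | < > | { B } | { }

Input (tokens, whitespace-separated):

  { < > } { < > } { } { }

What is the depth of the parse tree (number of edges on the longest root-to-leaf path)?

[B [Q { [B [Q < >]] }] [B [Q { [B [Q < >]] }] [B [Q { }] [B [Q { }]]]]]

5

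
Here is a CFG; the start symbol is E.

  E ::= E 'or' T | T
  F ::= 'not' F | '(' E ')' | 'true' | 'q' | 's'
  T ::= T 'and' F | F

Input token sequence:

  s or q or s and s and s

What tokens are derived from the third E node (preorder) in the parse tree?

s

[E [E [E [T [F s]]] or [T [F q]]] or [T [T [T [F s]] and [F s]] and [F s]]]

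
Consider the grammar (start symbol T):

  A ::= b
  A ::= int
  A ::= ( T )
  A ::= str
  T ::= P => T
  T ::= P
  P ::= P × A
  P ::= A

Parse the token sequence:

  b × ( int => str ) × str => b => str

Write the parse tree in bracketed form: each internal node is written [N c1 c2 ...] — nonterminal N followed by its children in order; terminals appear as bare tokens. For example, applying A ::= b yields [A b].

[T [P [P [P [A b]] × [A ( [T [P [A int]] => [T [P [A str]]]] )]] × [A str]] => [T [P [A b]] => [T [P [A str]]]]]

T
P => T
P × A => T
P × A × A => T
A × A × A => T
b × A × A => T
b × ( T ) × A => T
b × ( P => T ) × A => T
b × ( A => T ) × A => T
b × ( int => T ) × A => T
b × ( int => P ) × A => T
b × ( int => A ) × A => T
b × ( int => str ) × A => T
b × ( int => str ) × str => T
b × ( int => str ) × str => P => T
b × ( int => str ) × str => A => T
b × ( int => str ) × str => b => T
b × ( int => str ) × str => b => P
b × ( int => str ) × str => b => A
b × ( int => str ) × str => b => str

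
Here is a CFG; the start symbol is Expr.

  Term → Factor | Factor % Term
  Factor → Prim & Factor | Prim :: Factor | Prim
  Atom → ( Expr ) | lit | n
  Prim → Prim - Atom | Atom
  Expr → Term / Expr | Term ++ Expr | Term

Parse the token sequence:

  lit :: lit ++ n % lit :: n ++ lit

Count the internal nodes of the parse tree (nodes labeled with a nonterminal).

25

[Expr [Term [Factor [Prim [Atom lit]] :: [Factor [Prim [Atom lit]]]]] ++ [Expr [Term [Factor [Prim [Atom n]]] % [Term [Factor [Prim [Atom lit]] :: [Factor [Prim [Atom n]]]]]] ++ [Expr [Term [Factor [Prim [Atom lit]]]]]]]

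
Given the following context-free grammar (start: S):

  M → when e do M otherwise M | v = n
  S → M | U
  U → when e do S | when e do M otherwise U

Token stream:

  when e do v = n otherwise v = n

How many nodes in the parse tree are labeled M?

[S [M when e do [M v = n] otherwise [M v = n]]]

3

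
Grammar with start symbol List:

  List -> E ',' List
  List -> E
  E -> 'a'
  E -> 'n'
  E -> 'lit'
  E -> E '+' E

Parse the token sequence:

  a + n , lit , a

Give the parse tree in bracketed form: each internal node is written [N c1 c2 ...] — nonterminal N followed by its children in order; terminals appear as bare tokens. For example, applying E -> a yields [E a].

List
E , List
E + E , List
a + E , List
a + n , List
a + n , E , List
a + n , lit , List
a + n , lit , E
a + n , lit , a

[List [E [E a] + [E n]] , [List [E lit] , [List [E a]]]]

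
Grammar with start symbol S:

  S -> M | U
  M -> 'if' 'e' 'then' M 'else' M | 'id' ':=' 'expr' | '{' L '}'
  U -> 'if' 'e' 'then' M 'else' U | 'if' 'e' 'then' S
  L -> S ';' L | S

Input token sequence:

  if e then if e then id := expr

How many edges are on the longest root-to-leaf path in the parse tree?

[S [U if e then [S [U if e then [S [M id := expr]]]]]]

6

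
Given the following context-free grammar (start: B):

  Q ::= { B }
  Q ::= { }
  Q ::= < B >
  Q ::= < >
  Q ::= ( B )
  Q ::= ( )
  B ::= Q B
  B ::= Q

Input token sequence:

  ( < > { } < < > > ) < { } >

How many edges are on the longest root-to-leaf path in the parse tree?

8

[B [Q ( [B [Q < >] [B [Q { }] [B [Q < [B [Q < >]] >]]]] )] [B [Q < [B [Q { }]] >]]]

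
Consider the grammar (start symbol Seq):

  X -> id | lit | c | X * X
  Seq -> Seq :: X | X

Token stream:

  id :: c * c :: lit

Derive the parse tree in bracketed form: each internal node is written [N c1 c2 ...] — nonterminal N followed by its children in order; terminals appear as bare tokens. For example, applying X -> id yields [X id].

Seq
Seq :: X
Seq :: X :: X
X :: X :: X
id :: X :: X
id :: X * X :: X
id :: c * X :: X
id :: c * c :: X
id :: c * c :: lit

[Seq [Seq [Seq [X id]] :: [X [X c] * [X c]]] :: [X lit]]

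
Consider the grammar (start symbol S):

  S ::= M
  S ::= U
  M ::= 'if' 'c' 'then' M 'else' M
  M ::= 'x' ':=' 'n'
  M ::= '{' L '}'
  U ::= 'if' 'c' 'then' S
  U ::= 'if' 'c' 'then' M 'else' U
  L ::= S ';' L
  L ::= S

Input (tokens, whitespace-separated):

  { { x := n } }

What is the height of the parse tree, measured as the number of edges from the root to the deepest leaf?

8

[S [M { [L [S [M { [L [S [M x := n]]] }]]] }]]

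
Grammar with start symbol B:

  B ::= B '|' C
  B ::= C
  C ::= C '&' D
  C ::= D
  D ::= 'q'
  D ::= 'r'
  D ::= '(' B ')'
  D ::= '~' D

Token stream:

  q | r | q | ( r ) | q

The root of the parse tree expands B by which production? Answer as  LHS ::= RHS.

[B [B [B [B [B [C [D q]]] | [C [D r]]] | [C [D q]]] | [C [D ( [B [C [D r]]] )]]] | [C [D q]]]

B ::= B '|' C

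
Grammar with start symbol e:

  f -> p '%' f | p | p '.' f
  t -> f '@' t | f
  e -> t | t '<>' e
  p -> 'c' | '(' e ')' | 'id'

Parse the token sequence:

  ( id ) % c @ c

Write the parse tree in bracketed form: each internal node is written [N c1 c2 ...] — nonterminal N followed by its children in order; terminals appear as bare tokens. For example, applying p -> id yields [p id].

e
t
f @ t
p % f @ t
( e ) % f @ t
( t ) % f @ t
( f ) % f @ t
( p ) % f @ t
( id ) % f @ t
( id ) % p @ t
( id ) % c @ t
( id ) % c @ f
( id ) % c @ p
( id ) % c @ c

[e [t [f [p ( [e [t [f [p id]]]] )] % [f [p c]]] @ [t [f [p c]]]]]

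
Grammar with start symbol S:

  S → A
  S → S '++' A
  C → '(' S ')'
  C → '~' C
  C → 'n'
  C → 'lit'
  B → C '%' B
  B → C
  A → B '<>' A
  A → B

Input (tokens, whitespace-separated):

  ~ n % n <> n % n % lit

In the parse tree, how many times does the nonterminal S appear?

1

[S [A [B [C ~ [C n]] % [B [C n]]] <> [A [B [C n] % [B [C n] % [B [C lit]]]]]]]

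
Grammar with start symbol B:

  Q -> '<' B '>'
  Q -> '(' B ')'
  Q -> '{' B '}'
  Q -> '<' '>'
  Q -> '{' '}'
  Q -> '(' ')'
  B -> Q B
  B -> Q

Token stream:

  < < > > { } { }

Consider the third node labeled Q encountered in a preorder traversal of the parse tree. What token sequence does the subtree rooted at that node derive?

[B [Q < [B [Q < >]] >] [B [Q { }] [B [Q { }]]]]

{ }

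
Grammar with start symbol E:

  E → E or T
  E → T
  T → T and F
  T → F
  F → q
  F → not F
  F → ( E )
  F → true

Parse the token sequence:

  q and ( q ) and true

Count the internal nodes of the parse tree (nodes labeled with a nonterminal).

[E [T [T [T [F q]] and [F ( [E [T [F q]]] )]] and [F true]]]

10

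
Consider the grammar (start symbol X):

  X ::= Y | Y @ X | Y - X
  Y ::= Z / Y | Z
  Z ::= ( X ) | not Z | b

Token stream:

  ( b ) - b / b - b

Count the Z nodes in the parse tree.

[X [Y [Z ( [X [Y [Z b]]] )]] - [X [Y [Z b] / [Y [Z b]]] - [X [Y [Z b]]]]]

5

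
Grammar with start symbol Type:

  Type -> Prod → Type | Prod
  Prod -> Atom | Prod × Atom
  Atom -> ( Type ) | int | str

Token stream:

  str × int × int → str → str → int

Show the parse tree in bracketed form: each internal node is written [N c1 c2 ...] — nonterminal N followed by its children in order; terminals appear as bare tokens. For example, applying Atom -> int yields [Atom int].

[Type [Prod [Prod [Prod [Atom str]] × [Atom int]] × [Atom int]] → [Type [Prod [Atom str]] → [Type [Prod [Atom str]] → [Type [Prod [Atom int]]]]]]

Type
Prod → Type
Prod × Atom → Type
Prod × Atom × Atom → Type
Atom × Atom × Atom → Type
str × Atom × Atom → Type
str × int × Atom → Type
str × int × int → Type
str × int × int → Prod → Type
str × int × int → Atom → Type
str × int × int → str → Type
str × int × int → str → Prod → Type
str × int × int → str → Atom → Type
str × int × int → str → str → Type
str × int × int → str → str → Prod
str × int × int → str → str → Atom
str × int × int → str → str → int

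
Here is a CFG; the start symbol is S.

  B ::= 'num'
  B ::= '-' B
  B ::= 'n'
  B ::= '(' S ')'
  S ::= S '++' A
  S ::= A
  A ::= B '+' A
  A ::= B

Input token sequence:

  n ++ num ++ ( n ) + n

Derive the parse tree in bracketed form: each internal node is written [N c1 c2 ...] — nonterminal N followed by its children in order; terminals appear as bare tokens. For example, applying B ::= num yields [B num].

S
S ++ A
S ++ A ++ A
A ++ A ++ A
B ++ A ++ A
n ++ A ++ A
n ++ B ++ A
n ++ num ++ A
n ++ num ++ B + A
n ++ num ++ ( S ) + A
n ++ num ++ ( A ) + A
n ++ num ++ ( B ) + A
n ++ num ++ ( n ) + A
n ++ num ++ ( n ) + B
n ++ num ++ ( n ) + n

[S [S [S [A [B n]]] ++ [A [B num]]] ++ [A [B ( [S [A [B n]]] )] + [A [B n]]]]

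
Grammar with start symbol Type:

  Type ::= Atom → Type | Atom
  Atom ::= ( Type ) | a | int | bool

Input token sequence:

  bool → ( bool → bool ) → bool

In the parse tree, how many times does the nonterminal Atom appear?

5

[Type [Atom bool] → [Type [Atom ( [Type [Atom bool] → [Type [Atom bool]]] )] → [Type [Atom bool]]]]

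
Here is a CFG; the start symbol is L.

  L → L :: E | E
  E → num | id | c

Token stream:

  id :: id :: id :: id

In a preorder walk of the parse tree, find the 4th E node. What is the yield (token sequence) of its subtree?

id

[L [L [L [L [E id]] :: [E id]] :: [E id]] :: [E id]]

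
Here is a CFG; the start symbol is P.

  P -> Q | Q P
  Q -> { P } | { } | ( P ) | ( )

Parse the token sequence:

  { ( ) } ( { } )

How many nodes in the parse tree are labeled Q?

4

[P [Q { [P [Q ( )]] }] [P [Q ( [P [Q { }]] )]]]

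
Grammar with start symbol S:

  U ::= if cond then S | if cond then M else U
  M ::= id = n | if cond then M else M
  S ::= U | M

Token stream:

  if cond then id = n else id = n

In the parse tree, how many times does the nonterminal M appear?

[S [M if cond then [M id = n] else [M id = n]]]

3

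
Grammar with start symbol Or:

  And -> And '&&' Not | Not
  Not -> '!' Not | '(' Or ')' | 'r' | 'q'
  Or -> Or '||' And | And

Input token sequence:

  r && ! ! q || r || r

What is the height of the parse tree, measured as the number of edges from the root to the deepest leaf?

[Or [Or [Or [And [And [Not r]] && [Not ! [Not ! [Not q]]]]] || [And [Not r]]] || [And [Not r]]]

7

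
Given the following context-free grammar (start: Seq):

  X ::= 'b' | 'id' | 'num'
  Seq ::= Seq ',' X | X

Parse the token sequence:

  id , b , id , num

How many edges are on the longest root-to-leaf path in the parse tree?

[Seq [Seq [Seq [Seq [X id]] , [X b]] , [X id]] , [X num]]

5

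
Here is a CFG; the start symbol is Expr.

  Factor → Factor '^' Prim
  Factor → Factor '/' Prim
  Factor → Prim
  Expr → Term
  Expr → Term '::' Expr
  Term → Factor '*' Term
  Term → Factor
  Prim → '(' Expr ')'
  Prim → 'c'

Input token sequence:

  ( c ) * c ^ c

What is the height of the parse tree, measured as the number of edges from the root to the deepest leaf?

[Expr [Term [Factor [Prim ( [Expr [Term [Factor [Prim c]]]] )]] * [Term [Factor [Factor [Prim c]] ^ [Prim c]]]]]

8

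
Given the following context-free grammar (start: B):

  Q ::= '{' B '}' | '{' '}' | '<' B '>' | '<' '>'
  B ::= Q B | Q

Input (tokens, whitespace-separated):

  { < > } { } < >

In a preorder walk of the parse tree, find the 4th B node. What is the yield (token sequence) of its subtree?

[B [Q { [B [Q < >]] }] [B [Q { }] [B [Q < >]]]]

< >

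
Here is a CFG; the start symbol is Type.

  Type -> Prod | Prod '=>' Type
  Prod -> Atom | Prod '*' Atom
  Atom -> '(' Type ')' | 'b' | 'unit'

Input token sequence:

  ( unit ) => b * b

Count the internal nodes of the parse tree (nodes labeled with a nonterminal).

11

[Type [Prod [Atom ( [Type [Prod [Atom unit]]] )]] => [Type [Prod [Prod [Atom b]] * [Atom b]]]]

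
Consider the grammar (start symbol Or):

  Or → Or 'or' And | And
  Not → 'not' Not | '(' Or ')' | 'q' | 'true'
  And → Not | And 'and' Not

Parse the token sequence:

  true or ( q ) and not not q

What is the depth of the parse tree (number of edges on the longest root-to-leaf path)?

[Or [Or [And [Not true]]] or [And [And [Not ( [Or [And [Not q]]] )]] and [Not not [Not not [Not q]]]]]

7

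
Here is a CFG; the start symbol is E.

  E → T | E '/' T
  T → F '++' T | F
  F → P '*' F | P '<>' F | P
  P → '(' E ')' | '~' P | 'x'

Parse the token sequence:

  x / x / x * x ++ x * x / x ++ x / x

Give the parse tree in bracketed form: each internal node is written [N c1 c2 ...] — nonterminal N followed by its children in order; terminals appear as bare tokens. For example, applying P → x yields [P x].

[E [E [E [E [E [T [F [P x]]]] / [T [F [P x]]]] / [T [F [P x] * [F [P x]]] ++ [T [F [P x] * [F [P x]]]]]] / [T [F [P x]] ++ [T [F [P x]]]]] / [T [F [P x]]]]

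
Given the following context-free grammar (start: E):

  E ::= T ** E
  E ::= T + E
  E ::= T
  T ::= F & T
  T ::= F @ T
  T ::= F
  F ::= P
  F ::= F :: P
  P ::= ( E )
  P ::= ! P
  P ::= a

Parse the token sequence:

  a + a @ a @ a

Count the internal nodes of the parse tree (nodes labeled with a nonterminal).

14

[E [T [F [P a]]] + [E [T [F [P a]] @ [T [F [P a]] @ [T [F [P a]]]]]]]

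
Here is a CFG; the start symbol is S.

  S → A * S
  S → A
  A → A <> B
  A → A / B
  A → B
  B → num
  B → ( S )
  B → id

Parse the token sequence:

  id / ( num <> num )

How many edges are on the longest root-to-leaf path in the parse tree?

7

[S [A [A [B id]] / [B ( [S [A [A [B num]] <> [B num]]] )]]]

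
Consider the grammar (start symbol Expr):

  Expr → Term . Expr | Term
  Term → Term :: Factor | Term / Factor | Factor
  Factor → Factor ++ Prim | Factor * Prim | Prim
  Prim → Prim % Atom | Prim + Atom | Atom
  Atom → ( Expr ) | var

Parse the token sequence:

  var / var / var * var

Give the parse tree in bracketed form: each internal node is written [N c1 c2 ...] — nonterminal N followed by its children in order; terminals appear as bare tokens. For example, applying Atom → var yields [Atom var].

[Expr [Term [Term [Term [Factor [Prim [Atom var]]]] / [Factor [Prim [Atom var]]]] / [Factor [Factor [Prim [Atom var]]] * [Prim [Atom var]]]]]

Expr
Term
Term / Factor
Term / Factor / Factor
Factor / Factor / Factor
Prim / Factor / Factor
Atom / Factor / Factor
var / Factor / Factor
var / Prim / Factor
var / Atom / Factor
var / var / Factor
var / var / Factor * Prim
var / var / Prim * Prim
var / var / Atom * Prim
var / var / var * Prim
var / var / var * Atom
var / var / var * var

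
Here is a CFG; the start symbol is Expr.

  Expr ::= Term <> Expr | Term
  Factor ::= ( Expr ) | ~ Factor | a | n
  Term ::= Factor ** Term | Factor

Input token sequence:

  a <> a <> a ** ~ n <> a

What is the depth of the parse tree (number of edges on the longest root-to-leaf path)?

7

[Expr [Term [Factor a]] <> [Expr [Term [Factor a]] <> [Expr [Term [Factor a] ** [Term [Factor ~ [Factor n]]]] <> [Expr [Term [Factor a]]]]]]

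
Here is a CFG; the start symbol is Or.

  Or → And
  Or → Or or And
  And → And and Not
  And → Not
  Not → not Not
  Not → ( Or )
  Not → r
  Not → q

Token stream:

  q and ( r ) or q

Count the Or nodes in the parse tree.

[Or [Or [And [And [Not q]] and [Not ( [Or [And [Not r]]] )]]] or [And [Not q]]]

3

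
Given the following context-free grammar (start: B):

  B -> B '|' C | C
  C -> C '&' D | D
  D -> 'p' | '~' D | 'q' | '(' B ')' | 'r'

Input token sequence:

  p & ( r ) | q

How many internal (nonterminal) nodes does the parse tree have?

11

[B [B [C [C [D p]] & [D ( [B [C [D r]]] )]]] | [C [D q]]]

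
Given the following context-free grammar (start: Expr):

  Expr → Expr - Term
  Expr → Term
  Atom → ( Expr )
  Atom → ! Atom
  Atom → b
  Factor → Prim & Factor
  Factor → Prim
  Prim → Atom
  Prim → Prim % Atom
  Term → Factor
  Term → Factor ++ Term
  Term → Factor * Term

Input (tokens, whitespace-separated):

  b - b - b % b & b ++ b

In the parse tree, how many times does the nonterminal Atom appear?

6

[Expr [Expr [Expr [Term [Factor [Prim [Atom b]]]]] - [Term [Factor [Prim [Atom b]]]]] - [Term [Factor [Prim [Prim [Atom b]] % [Atom b]] & [Factor [Prim [Atom b]]]] ++ [Term [Factor [Prim [Atom b]]]]]]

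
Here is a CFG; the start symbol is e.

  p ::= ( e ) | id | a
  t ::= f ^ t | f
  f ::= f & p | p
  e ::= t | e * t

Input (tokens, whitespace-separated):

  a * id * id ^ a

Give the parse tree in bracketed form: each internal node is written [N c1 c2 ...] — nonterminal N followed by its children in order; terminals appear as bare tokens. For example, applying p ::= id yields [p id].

[e [e [e [t [f [p a]]]] * [t [f [p id]]]] * [t [f [p id]] ^ [t [f [p a]]]]]

e
e * t
e * t * t
t * t * t
f * t * t
p * t * t
a * t * t
a * f * t
a * p * t
a * id * t
a * id * f ^ t
a * id * p ^ t
a * id * id ^ t
a * id * id ^ f
a * id * id ^ p
a * id * id ^ a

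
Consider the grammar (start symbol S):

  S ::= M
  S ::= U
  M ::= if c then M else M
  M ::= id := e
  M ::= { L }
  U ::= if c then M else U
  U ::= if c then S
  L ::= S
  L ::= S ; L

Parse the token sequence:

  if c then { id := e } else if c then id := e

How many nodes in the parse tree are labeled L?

[S [U if c then [M { [L [S [M id := e]]] }] else [U if c then [S [M id := e]]]]]

1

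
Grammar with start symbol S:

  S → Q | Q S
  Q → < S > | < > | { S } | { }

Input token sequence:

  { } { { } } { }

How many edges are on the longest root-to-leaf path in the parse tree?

[S [Q { }] [S [Q { [S [Q { }]] }] [S [Q { }]]]]

5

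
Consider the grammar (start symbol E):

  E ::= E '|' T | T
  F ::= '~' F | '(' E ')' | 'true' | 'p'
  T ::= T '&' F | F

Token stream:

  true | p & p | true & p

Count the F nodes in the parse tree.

[E [E [E [T [F true]]] | [T [T [F p]] & [F p]]] | [T [T [F true]] & [F p]]]

5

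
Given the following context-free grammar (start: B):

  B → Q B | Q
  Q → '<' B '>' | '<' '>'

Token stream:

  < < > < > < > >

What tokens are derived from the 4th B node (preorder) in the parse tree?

< >

[B [Q < [B [Q < >] [B [Q < >] [B [Q < >]]]] >]]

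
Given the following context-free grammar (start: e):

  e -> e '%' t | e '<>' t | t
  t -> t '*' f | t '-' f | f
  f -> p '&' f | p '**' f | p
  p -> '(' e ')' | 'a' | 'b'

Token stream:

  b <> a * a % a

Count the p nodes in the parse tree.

[e [e [e [t [f [p b]]]] <> [t [t [f [p a]]] * [f [p a]]]] % [t [f [p a]]]]

4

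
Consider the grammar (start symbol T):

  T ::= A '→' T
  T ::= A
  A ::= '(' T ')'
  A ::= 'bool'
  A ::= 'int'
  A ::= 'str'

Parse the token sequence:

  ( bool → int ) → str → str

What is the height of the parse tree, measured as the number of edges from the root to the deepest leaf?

5

[T [A ( [T [A bool] → [T [A int]]] )] → [T [A str] → [T [A str]]]]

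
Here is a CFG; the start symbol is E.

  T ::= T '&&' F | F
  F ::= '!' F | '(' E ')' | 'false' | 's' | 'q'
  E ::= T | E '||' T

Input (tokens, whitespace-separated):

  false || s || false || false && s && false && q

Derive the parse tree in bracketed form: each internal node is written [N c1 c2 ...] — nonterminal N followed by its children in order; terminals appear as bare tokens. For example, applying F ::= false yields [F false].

[E [E [E [E [T [F false]]] || [T [F s]]] || [T [F false]]] || [T [T [T [T [F false]] && [F s]] && [F false]] && [F q]]]

E
E || T
E || T || T
E || T || T || T
T || T || T || T
F || T || T || T
false || T || T || T
false || F || T || T
false || s || T || T
false || s || F || T
false || s || false || T
false || s || false || T && F
false || s || false || T && F && F
false || s || false || T && F && F && F
false || s || false || F && F && F && F
false || s || false || false && F && F && F
false || s || false || false && s && F && F
false || s || false || false && s && false && F
false || s || false || false && s && false && q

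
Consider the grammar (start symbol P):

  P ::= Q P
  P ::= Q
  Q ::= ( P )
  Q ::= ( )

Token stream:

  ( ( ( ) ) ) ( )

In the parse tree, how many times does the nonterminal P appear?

4

[P [Q ( [P [Q ( [P [Q ( )]] )]] )] [P [Q ( )]]]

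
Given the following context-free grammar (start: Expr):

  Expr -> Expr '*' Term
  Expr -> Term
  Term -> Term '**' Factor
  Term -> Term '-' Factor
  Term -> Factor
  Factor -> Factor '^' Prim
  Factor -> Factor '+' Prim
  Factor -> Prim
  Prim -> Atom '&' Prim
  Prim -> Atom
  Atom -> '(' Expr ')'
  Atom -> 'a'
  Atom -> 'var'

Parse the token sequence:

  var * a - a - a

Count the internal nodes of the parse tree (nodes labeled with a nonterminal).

[Expr [Expr [Term [Factor [Prim [Atom var]]]]] * [Term [Term [Term [Factor [Prim [Atom a]]]] - [Factor [Prim [Atom a]]]] - [Factor [Prim [Atom a]]]]]

18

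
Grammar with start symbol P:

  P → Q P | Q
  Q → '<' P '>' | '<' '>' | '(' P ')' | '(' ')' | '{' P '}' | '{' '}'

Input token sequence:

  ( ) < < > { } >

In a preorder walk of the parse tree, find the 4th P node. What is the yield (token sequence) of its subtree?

{ }

[P [Q ( )] [P [Q < [P [Q < >] [P [Q { }]]] >]]]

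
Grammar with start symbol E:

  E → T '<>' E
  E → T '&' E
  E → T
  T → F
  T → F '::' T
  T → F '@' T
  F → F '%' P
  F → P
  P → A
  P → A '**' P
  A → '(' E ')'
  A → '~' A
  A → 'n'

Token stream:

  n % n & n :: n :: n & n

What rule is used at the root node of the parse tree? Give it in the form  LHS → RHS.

[E [T [F [F [P [A n]]] % [P [A n]]]] & [E [T [F [P [A n]]] :: [T [F [P [A n]]] :: [T [F [P [A n]]]]]] & [E [T [F [P [A n]]]]]]]

E → T '&' E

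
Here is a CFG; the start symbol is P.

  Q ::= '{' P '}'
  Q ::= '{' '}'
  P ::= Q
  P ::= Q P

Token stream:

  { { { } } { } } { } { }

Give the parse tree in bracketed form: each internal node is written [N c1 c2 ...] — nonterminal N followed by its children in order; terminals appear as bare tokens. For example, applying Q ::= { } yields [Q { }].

P
Q P
{ P } P
{ Q P } P
{ { P } P } P
{ { Q } P } P
{ { { } } P } P
{ { { } } Q } P
{ { { } } { } } P
{ { { } } { } } Q P
{ { { } } { } } { } P
{ { { } } { } } { } Q
{ { { } } { } } { } { }

[P [Q { [P [Q { [P [Q { }]] }] [P [Q { }]]] }] [P [Q { }] [P [Q { }]]]]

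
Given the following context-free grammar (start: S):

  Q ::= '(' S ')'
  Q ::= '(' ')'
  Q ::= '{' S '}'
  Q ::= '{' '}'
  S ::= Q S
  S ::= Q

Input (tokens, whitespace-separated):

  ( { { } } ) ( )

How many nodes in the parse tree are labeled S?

4

[S [Q ( [S [Q { [S [Q { }]] }]] )] [S [Q ( )]]]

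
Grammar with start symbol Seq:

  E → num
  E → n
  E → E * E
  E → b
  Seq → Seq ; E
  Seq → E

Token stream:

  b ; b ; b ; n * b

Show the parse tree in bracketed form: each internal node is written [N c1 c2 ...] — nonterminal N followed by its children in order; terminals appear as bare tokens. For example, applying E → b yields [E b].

[Seq [Seq [Seq [Seq [E b]] ; [E b]] ; [E b]] ; [E [E n] * [E b]]]

Seq
Seq ; E
Seq ; E ; E
Seq ; E ; E ; E
E ; E ; E ; E
b ; E ; E ; E
b ; b ; E ; E
b ; b ; b ; E
b ; b ; b ; E * E
b ; b ; b ; n * E
b ; b ; b ; n * b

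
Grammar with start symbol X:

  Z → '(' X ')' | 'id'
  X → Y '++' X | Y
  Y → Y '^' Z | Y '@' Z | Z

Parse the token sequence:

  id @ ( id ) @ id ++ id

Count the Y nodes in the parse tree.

[X [Y [Y [Y [Z id]] @ [Z ( [X [Y [Z id]]] )]] @ [Z id]] ++ [X [Y [Z id]]]]

5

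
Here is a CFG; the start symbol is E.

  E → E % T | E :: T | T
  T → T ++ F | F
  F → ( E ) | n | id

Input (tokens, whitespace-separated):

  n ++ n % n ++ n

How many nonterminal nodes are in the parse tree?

[E [E [T [T [F n]] ++ [F n]]] % [T [T [F n]] ++ [F n]]]

10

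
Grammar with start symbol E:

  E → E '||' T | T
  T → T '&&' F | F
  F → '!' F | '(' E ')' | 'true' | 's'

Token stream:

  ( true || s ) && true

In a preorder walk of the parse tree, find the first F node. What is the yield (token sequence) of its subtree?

[E [T [T [F ( [E [E [T [F true]]] || [T [F s]]] )]] && [F true]]]

( true || s )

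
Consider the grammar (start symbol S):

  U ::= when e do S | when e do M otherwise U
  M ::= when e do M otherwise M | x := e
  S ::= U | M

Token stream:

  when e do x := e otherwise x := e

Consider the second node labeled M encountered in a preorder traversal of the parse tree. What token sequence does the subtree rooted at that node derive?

x := e

[S [M when e do [M x := e] otherwise [M x := e]]]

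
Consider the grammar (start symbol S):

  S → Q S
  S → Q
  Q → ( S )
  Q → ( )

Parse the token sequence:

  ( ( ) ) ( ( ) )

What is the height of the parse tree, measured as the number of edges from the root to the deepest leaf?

[S [Q ( [S [Q ( )]] )] [S [Q ( [S [Q ( )]] )]]]

5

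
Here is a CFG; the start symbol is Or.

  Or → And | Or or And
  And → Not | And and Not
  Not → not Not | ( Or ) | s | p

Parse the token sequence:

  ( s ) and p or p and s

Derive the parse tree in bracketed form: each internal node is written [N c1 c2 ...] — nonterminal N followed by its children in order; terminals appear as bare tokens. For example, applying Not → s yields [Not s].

Or
Or or And
And or And
And and Not or And
Not and Not or And
( Or ) and Not or And
( And ) and Not or And
( Not ) and Not or And
( s ) and Not or And
( s ) and p or And
( s ) and p or And and Not
( s ) and p or Not and Not
( s ) and p or p and Not
( s ) and p or p and s

[Or [Or [And [And [Not ( [Or [And [Not s]]] )]] and [Not p]]] or [And [And [Not p]] and [Not s]]]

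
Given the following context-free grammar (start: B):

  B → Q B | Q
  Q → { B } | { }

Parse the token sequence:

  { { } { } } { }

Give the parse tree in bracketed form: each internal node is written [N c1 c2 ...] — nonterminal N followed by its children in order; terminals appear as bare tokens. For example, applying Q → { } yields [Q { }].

B
Q B
{ B } B
{ Q B } B
{ { } B } B
{ { } Q } B
{ { } { } } B
{ { } { } } Q
{ { } { } } { }

[B [Q { [B [Q { }] [B [Q { }]]] }] [B [Q { }]]]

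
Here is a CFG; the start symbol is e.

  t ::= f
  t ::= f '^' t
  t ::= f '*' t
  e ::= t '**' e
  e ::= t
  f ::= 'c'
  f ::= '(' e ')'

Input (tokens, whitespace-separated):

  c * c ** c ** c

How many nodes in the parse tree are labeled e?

[e [t [f c] * [t [f c]]] ** [e [t [f c]] ** [e [t [f c]]]]]

3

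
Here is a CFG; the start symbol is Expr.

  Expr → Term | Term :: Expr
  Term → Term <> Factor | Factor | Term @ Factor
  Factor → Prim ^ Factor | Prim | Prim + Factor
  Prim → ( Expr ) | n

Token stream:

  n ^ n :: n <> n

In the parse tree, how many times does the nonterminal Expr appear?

[Expr [Term [Factor [Prim n] ^ [Factor [Prim n]]]] :: [Expr [Term [Term [Factor [Prim n]]] <> [Factor [Prim n]]]]]

2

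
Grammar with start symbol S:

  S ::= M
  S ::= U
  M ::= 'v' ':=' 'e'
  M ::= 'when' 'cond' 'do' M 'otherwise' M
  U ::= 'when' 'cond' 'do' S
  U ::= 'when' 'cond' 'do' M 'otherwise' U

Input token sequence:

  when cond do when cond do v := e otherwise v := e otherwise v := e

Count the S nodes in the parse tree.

1

[S [M when cond do [M when cond do [M v := e] otherwise [M v := e]] otherwise [M v := e]]]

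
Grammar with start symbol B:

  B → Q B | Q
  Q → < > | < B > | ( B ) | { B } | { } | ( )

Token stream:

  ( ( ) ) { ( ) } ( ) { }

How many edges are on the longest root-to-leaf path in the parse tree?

5

[B [Q ( [B [Q ( )]] )] [B [Q { [B [Q ( )]] }] [B [Q ( )] [B [Q { }]]]]]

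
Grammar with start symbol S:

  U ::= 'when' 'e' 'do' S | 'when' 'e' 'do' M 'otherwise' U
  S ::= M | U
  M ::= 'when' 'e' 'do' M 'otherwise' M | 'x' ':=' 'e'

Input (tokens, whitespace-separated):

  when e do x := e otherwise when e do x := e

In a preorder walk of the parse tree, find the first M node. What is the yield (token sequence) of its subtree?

x := e

[S [U when e do [M x := e] otherwise [U when e do [S [M x := e]]]]]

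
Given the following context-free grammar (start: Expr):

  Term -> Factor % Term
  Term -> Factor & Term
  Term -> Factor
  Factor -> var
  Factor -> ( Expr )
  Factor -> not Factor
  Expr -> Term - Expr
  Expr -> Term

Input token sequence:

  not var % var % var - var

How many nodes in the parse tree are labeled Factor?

[Expr [Term [Factor not [Factor var]] % [Term [Factor var] % [Term [Factor var]]]] - [Expr [Term [Factor var]]]]

5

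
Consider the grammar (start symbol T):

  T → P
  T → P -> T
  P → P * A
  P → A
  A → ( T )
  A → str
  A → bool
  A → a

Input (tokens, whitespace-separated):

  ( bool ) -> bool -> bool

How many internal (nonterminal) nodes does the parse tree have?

[T [P [A ( [T [P [A bool]]] )]] -> [T [P [A bool]] -> [T [P [A bool]]]]]

12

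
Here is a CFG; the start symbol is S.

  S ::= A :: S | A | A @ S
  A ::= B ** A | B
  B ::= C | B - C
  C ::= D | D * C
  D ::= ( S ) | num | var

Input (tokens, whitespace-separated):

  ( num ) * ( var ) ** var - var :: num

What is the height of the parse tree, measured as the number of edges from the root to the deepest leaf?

11

[S [A [B [C [D ( [S [A [B [C [D num]]]]] )] * [C [D ( [S [A [B [C [D var]]]]] )]]]] ** [A [B [B [C [D var]]] - [C [D var]]]]] :: [S [A [B [C [D num]]]]]]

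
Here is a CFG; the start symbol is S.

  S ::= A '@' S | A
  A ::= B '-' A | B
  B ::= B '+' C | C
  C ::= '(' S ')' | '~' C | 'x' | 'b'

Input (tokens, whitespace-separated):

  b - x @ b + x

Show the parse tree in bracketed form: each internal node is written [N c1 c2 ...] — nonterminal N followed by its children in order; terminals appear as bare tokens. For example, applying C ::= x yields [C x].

[S [A [B [C b]] - [A [B [C x]]]] @ [S [A [B [B [C b]] + [C x]]]]]

S
A @ S
B - A @ S
C - A @ S
b - A @ S
b - B @ S
b - C @ S
b - x @ S
b - x @ A
b - x @ B
b - x @ B + C
b - x @ C + C
b - x @ b + C
b - x @ b + x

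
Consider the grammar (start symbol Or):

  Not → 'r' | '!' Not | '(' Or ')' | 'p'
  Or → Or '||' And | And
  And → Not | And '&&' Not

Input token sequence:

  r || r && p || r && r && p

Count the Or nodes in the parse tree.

3

[Or [Or [Or [And [Not r]]] || [And [And [Not r]] && [Not p]]] || [And [And [And [Not r]] && [Not r]] && [Not p]]]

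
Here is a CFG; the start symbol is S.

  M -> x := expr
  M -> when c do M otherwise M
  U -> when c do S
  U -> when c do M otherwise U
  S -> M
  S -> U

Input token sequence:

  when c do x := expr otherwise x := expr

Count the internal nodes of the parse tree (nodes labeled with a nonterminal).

[S [M when c do [M x := expr] otherwise [M x := expr]]]

4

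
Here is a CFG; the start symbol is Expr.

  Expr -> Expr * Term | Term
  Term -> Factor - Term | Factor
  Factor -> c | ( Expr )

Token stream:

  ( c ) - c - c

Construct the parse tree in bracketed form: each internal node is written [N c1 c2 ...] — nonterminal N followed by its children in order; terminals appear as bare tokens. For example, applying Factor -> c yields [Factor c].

Expr
Term
Factor - Term
( Expr ) - Term
( Term ) - Term
( Factor ) - Term
( c ) - Term
( c ) - Factor - Term
( c ) - c - Term
( c ) - c - Factor
( c ) - c - c

[Expr [Term [Factor ( [Expr [Term [Factor c]]] )] - [Term [Factor c] - [Term [Factor c]]]]]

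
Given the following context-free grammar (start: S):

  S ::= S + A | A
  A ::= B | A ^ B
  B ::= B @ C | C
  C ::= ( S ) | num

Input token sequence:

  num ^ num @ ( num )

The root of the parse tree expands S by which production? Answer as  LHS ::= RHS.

S ::= A

[S [A [A [B [C num]]] ^ [B [B [C num]] @ [C ( [S [A [B [C num]]]] )]]]]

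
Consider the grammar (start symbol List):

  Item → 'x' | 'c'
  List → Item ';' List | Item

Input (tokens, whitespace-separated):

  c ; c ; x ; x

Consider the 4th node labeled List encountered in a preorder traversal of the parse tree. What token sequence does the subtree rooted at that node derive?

[List [Item c] ; [List [Item c] ; [List [Item x] ; [List [Item x]]]]]

x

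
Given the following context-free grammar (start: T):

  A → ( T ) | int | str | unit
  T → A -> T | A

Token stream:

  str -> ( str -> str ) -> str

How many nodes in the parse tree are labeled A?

5

[T [A str] -> [T [A ( [T [A str] -> [T [A str]]] )] -> [T [A str]]]]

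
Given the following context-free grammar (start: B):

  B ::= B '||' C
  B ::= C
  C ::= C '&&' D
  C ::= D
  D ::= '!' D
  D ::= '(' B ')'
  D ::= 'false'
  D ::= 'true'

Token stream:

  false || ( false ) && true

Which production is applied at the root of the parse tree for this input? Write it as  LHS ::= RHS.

[B [B [C [D false]]] || [C [C [D ( [B [C [D false]]] )]] && [D true]]]

B ::= B '||' C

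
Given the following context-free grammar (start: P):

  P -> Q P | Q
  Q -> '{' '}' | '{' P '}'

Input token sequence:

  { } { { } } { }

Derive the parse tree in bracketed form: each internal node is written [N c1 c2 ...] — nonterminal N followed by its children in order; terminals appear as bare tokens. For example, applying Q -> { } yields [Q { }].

[P [Q { }] [P [Q { [P [Q { }]] }] [P [Q { }]]]]

P
Q P
{ } P
{ } Q P
{ } { P } P
{ } { Q } P
{ } { { } } P
{ } { { } } Q
{ } { { } } { }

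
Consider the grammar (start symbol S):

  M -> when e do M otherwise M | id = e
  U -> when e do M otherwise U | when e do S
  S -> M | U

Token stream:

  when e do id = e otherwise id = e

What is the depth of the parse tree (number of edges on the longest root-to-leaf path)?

3

[S [M when e do [M id = e] otherwise [M id = e]]]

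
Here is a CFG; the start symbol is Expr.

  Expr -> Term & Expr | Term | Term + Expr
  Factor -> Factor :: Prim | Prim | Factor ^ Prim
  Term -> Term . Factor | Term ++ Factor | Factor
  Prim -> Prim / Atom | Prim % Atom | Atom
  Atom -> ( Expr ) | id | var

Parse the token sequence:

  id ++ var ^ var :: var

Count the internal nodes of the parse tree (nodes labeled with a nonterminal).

15

[Expr [Term [Term [Factor [Prim [Atom id]]]] ++ [Factor [Factor [Factor [Prim [Atom var]]] ^ [Prim [Atom var]]] :: [Prim [Atom var]]]]]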